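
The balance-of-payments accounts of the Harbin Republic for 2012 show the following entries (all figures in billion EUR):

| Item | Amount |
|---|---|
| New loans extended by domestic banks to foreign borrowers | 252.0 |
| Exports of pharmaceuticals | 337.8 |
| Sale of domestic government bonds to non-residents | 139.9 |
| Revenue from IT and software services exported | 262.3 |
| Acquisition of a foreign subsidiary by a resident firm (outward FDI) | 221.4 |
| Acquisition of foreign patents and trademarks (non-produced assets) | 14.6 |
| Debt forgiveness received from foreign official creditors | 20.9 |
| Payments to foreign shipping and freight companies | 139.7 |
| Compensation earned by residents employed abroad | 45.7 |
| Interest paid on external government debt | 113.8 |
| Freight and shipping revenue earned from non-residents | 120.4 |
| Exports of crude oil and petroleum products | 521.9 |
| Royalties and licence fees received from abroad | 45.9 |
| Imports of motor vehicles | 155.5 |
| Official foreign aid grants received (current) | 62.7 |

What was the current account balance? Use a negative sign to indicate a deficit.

987.7

Goods: -155.5 + 337.8 + 521.9 = 704.2
Services: 262.3 - 139.7 + 120.4 + 45.9 = 288.9
Primary income: 45.7 - 113.8 = -68.1
Secondary income: 62.7
Current account = 704.2 + 288.9 + (-68.1) + 62.7 = 987.7
(Excluded from the current account — financial account: new loans extended by domestic banks to foreign borrowers 252.0, sale of domestic government bonds to non-residents 139.9, acquisition of a foreign subsidiary by a resident firm (outward FDI) 221.4; capital account: acquisition of foreign patents and trademarks (non-produced assets) 14.6, debt forgiveness received from foreign official creditors 20.9.)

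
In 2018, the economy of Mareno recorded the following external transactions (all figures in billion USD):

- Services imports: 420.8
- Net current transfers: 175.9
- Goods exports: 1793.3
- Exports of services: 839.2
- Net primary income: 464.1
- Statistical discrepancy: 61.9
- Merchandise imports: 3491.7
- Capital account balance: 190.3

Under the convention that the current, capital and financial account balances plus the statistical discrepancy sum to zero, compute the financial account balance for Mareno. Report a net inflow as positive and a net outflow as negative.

387.8

Goods balance = 1793.3 - 3491.7 = -1698.4
Services balance = 839.2 - 420.8 = 418.4
Trade balance (goods + services) = -1698.4 + 418.4 = -1280.0
Net primary income = 464.1
Net secondary income = 175.9
Current account = -1280.0 + 464.1 + 175.9 = -640.0
Financial account = -(-640.0 + 190.3 + 61.9) = 387.8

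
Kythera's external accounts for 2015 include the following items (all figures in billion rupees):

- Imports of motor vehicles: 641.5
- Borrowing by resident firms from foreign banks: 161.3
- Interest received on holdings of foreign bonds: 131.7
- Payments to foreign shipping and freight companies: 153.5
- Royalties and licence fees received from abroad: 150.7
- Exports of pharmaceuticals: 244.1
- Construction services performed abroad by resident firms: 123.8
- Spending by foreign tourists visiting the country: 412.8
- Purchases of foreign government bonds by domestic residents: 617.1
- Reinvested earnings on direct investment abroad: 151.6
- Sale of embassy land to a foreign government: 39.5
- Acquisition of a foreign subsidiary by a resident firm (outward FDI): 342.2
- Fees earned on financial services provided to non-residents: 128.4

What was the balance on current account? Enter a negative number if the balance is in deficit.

548.1

Goods: -641.5 + 244.1 = -397.4
Services: 123.8 - 153.5 + 150.7 + 412.8 + 128.4 = 662.2
Primary income: 151.6 + 131.7 = 283.3
Current account = (-397.4) + 662.2 + 283.3 = 548.1
(Excluded from the current account — financial account: borrowing by resident firms from foreign banks 161.3, purchases of foreign government bonds by domestic residents 617.1, acquisition of a foreign subsidiary by a resident firm (outward FDI) 342.2; capital account: sale of embassy land to a foreign government 39.5.)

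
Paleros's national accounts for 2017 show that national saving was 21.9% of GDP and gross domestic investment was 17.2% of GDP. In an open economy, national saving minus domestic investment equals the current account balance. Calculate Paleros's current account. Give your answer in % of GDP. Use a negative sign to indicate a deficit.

4.7

S - I = CA (net lending to the rest of the world).
CA = S - I = 21.9 - 17.2 = 4.7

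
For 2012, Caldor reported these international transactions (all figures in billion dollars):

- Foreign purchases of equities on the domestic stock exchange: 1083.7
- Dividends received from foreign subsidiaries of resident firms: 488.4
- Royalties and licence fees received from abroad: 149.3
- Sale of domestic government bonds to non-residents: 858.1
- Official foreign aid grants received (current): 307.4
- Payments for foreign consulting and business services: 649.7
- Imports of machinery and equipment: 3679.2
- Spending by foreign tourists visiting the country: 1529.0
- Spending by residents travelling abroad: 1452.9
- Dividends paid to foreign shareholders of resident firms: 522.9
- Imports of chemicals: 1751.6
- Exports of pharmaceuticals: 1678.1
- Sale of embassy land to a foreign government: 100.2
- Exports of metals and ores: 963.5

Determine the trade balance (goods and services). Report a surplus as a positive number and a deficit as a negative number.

Goods: -1751.6 + 1678.1 - 3679.2 + 963.5 = -2789.2
Services: -649.7 + 1529.0 - 1452.9 + 149.3 = -424.3
Trade balance = -2789.2 + (-424.3) = -3213.5
(Excluded from the trade balance — financial account: foreign purchases of equities on the domestic stock exchange 1083.7, sale of domestic government bonds to non-residents 858.1; primary income: dividends received from foreign subsidiaries of resident firms 488.4, dividends paid to foreign shareholders of resident firms 522.9; secondary income: official foreign aid grants received (current) 307.4; capital account: sale of embassy land to a foreign government 100.2.)

-3213.5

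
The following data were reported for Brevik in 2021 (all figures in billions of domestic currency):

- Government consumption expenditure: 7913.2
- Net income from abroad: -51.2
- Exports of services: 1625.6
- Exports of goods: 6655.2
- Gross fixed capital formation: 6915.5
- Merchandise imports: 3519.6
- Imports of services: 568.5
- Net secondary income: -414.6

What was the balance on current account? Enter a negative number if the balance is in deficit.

Goods balance = 6655.2 - 3519.6 = 3135.6
Services balance = 1625.6 - 568.5 = 1057.1
Trade balance (goods + services) = 3135.6 + 1057.1 = 4192.7
Net primary income = -51.2
Net secondary income = -414.6
Current account = 4192.7 + (-51.2) + (-414.6) = 3726.9

3726.9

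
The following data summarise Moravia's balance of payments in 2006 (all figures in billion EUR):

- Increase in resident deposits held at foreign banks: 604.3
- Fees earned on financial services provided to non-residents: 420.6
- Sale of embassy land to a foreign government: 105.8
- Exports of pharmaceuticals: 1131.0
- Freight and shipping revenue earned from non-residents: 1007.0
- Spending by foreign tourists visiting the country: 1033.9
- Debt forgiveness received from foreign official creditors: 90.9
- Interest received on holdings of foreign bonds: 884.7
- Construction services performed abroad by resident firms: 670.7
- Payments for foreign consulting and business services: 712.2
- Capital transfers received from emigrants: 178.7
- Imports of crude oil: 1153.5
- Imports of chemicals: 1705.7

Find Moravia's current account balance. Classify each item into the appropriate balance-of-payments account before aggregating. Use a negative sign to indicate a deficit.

1576.5

Goods: 1131.0 - 1153.5 - 1705.7 = -1728.2
Services: 1033.9 + 670.7 + 1007.0 - 712.2 + 420.6 = 2420.0
Primary income: 884.7
Current account = (-1728.2) + 2420.0 + 884.7 = 1576.5
(Excluded from the current account — financial account: increase in resident deposits held at foreign banks 604.3; capital account: sale of embassy land to a foreign government 105.8, debt forgiveness received from foreign official creditors 90.9, capital transfers received from emigrants 178.7.)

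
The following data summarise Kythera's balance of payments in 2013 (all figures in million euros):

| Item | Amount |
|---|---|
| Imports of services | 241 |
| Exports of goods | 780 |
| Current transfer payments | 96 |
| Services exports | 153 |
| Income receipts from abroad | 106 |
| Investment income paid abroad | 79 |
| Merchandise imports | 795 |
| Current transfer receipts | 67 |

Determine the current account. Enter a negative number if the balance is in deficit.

-105

Goods balance = 780 - 795 = -15
Services balance = 153 - 241 = -88
Trade balance (goods + services) = -15 + (-88) = -103
Net primary income = 106 - 79 = 27
Net secondary income = 67 - 96 = -29
Current account = -103 + 27 + (-29) = -105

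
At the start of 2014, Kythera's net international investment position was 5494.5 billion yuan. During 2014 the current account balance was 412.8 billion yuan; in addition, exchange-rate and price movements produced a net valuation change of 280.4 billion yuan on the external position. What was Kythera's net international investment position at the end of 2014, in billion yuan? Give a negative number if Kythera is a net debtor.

Change in NIIP = current account + net valuation change = 412.8 + 280.4 = 693.2
End-of-year NIIP = 5494.5 + 693.2 = 6187.7

6187.7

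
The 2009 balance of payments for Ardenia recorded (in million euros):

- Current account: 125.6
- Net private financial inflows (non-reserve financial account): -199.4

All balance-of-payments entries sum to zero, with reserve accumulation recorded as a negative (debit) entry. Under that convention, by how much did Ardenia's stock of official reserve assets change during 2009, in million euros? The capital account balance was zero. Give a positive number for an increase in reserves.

Official reserve transactions balance = -(125.6 + (-199.4)) = 73.8
An accumulation of reserves is recorded as a debit (negative entry), so the change in the stock of reserves is the negative of that balance.
Change in official reserves = -(73.8) = -73.8

-73.8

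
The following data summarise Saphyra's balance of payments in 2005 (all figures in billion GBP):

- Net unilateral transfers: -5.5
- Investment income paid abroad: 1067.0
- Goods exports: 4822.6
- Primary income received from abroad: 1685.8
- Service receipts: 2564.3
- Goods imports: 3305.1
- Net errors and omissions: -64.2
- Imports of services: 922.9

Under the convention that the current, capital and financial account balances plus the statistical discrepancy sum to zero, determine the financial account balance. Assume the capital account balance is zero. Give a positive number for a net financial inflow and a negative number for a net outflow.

-3708.0

Goods balance = 4822.6 - 3305.1 = 1517.5
Services balance = 2564.3 - 922.9 = 1641.4
Trade balance (goods + services) = 1517.5 + 1641.4 = 3158.9
Net primary income = 1685.8 - 1067.0 = 618.8
Net secondary income = -5.5
Current account = 3158.9 + 618.8 + (-5.5) = 3772.2
Financial account = -(3772.2 + (-64.2)) = -3708.0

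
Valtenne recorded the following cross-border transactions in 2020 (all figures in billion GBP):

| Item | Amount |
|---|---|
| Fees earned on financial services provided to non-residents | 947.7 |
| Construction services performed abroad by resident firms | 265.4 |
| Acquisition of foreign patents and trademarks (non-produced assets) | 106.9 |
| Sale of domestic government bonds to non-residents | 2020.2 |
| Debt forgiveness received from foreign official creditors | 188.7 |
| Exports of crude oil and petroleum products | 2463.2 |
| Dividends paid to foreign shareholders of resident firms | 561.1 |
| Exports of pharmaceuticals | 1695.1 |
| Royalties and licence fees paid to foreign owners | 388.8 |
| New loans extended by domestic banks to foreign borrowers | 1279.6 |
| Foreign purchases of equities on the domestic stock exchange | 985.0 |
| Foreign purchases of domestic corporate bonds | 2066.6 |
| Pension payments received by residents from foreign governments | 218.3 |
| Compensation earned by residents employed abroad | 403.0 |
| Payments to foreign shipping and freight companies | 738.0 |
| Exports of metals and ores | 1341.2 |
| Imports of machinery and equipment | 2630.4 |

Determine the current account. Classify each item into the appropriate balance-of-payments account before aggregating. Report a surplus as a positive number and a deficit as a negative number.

3015.6

Goods: 1341.2 + 2463.2 + 1695.1 - 2630.4 = 2869.1
Services: -738.0 + 265.4 - 388.8 + 947.7 = 86.3
Primary income: -561.1 + 403.0 = -158.1
Secondary income: 218.3
Current account = 2869.1 + 86.3 + (-158.1) + 218.3 = 3015.6
(Excluded from the current account — capital account: acquisition of foreign patents and trademarks (non-produced assets) 106.9, debt forgiveness received from foreign official creditors 188.7; financial account: sale of domestic government bonds to non-residents 2020.2, new loans extended by domestic banks to foreign borrowers 1279.6, foreign purchases of equities on the domestic stock exchange 985.0, foreign purchases of domestic corporate bonds 2066.6.)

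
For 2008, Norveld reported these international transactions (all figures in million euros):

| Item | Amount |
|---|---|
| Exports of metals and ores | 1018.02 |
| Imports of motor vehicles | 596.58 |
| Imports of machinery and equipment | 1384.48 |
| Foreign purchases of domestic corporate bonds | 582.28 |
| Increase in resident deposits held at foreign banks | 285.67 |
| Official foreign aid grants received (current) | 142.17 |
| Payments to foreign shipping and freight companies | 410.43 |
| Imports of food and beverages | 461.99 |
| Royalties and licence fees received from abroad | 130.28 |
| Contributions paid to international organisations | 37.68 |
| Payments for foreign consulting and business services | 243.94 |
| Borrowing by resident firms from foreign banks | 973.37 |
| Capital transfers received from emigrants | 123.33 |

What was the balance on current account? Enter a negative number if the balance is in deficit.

-1844.63

Goods: 1018.02 - 461.99 - 596.58 - 1384.48 = -1425.03
Services: -243.94 - 410.43 + 130.28 = -524.09
Secondary income: -37.68 + 142.17 = 104.49
Current account = (-1425.03) + (-524.09) + 104.49 = -1844.63
(Excluded from the current account — financial account: foreign purchases of domestic corporate bonds 582.28, increase in resident deposits held at foreign banks 285.67, borrowing by resident firms from foreign banks 973.37; capital account: capital transfers received from emigrants 123.33.)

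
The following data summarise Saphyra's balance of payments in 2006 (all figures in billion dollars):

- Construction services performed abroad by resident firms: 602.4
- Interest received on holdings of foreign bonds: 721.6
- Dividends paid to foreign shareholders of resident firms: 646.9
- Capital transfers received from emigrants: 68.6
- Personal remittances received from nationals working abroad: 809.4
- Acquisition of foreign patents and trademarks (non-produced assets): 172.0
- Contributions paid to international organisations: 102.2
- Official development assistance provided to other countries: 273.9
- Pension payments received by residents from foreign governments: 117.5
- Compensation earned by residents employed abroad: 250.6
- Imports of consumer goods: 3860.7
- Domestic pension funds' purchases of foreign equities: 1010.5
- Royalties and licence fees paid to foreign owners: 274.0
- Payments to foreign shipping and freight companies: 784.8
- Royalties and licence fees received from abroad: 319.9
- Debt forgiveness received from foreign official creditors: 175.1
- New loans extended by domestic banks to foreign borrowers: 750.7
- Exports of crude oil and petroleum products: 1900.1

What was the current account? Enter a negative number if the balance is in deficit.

-1221.0

Goods: 1900.1 - 3860.7 = -1960.6
Services: 602.4 - 784.8 - 274.0 + 319.9 = -136.5
Primary income: -646.9 + 250.6 + 721.6 = 325.3
Secondary income: -102.2 + 117.5 + 809.4 - 273.9 = 550.8
Current account = (-1960.6) + (-136.5) + 325.3 + 550.8 = -1221.0
(Excluded from the current account — capital account: capital transfers received from emigrants 68.6, acquisition of foreign patents and trademarks (non-produced assets) 172.0, debt forgiveness received from foreign official creditors 175.1; financial account: domestic pension funds' purchases of foreign equities 1010.5, new loans extended by domestic banks to foreign borrowers 750.7.)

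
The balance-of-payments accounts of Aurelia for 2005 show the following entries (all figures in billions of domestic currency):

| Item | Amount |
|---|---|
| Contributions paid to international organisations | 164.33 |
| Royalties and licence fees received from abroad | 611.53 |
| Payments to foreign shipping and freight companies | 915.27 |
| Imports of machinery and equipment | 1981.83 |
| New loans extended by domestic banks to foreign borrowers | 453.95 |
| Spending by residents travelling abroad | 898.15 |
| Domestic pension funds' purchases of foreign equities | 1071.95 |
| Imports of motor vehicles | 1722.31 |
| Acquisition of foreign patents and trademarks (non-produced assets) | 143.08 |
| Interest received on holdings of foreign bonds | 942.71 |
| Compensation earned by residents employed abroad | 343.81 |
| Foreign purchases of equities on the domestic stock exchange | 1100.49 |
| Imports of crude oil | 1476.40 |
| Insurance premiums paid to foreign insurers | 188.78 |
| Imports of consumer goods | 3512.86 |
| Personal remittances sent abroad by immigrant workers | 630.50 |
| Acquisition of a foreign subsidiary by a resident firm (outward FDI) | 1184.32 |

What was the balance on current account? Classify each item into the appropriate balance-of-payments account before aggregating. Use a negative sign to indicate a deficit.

-9592.38

Goods: -1722.31 - 1981.83 - 1476.40 - 3512.86 = -8693.40
Services: 611.53 - 898.15 - 915.27 - 188.78 = -1390.67
Primary income: 343.81 + 942.71 = 1286.52
Secondary income: -630.50 - 164.33 = -794.83
Current account = (-8693.40) + (-1390.67) + 1286.52 + (-794.83) = -9592.38
(Excluded from the current account — financial account: new loans extended by domestic banks to foreign borrowers 453.95, domestic pension funds' purchases of foreign equities 1071.95, foreign purchases of equities on the domestic stock exchange 1100.49, acquisition of a foreign subsidiary by a resident firm (outward FDI) 1184.32; capital account: acquisition of foreign patents and trademarks (non-produced assets) 143.08.)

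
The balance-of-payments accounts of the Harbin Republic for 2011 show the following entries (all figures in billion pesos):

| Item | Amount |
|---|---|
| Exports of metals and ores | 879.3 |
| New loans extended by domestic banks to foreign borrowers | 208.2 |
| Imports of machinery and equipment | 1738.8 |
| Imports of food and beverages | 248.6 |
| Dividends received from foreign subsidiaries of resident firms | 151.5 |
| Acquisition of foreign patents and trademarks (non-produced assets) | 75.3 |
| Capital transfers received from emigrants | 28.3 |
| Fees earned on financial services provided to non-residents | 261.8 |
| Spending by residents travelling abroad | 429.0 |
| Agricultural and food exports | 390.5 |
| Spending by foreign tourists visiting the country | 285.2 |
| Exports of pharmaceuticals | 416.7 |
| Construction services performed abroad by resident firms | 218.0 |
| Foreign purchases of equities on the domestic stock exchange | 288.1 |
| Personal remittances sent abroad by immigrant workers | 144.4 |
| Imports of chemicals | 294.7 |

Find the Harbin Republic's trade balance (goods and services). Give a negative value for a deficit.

Goods: -1738.8 + 390.5 - 294.7 + 879.3 + 416.7 - 248.6 = -595.6
Services: 261.8 + 218.0 + 285.2 - 429.0 = 336.0
Trade balance = -595.6 + 336.0 = -259.6
(Excluded from the trade balance — financial account: new loans extended by domestic banks to foreign borrowers 208.2, foreign purchases of equities on the domestic stock exchange 288.1; primary income: dividends received from foreign subsidiaries of resident firms 151.5; capital account: acquisition of foreign patents and trademarks (non-produced assets) 75.3, capital transfers received from emigrants 28.3; secondary income: personal remittances sent abroad by immigrant workers 144.4.)

-259.6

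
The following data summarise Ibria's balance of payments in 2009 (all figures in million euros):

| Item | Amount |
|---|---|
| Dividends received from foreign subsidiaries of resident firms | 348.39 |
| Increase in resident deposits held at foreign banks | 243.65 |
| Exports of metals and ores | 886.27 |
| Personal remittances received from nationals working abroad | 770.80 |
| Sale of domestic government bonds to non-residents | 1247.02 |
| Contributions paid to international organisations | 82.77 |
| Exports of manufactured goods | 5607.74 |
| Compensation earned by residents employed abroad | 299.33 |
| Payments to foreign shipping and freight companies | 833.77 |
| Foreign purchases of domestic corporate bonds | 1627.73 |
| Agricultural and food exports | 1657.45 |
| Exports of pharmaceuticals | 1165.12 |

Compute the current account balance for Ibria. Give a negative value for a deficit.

Goods: 886.27 + 5607.74 + 1657.45 + 1165.12 = 9316.58
Services: -833.77
Primary income: 299.33 + 348.39 = 647.72
Secondary income: -82.77 + 770.80 = 688.03
Current account = 9316.58 + (-833.77) + 647.72 + 688.03 = 9818.56
(Excluded from the current account — financial account: increase in resident deposits held at foreign banks 243.65, sale of domestic government bonds to non-residents 1247.02, foreign purchases of domestic corporate bonds 1627.73.)

9818.56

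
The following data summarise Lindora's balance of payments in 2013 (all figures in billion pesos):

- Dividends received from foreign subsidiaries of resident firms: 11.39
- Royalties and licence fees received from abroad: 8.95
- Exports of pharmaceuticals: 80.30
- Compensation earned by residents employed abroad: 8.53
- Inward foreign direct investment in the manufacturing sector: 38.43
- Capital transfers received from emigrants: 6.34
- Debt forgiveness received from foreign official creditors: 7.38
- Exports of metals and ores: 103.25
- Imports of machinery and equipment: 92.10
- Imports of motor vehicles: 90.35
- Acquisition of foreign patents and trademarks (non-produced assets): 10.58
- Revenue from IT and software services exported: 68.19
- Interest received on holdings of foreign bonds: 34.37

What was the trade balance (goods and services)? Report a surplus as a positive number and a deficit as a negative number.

78.24

Goods: -90.35 + 80.30 + 103.25 - 92.10 = 1.10
Services: 8.95 + 68.19 = 77.14
Trade balance = 1.10 + 77.14 = 78.24
(Excluded from the trade balance — primary income: dividends received from foreign subsidiaries of resident firms 11.39, compensation earned by residents employed abroad 8.53, interest received on holdings of foreign bonds 34.37; financial account: inward foreign direct investment in the manufacturing sector 38.43; capital account: capital transfers received from emigrants 6.34, debt forgiveness received from foreign official creditors 7.38, acquisition of foreign patents and trademarks (non-produced assets) 10.58.)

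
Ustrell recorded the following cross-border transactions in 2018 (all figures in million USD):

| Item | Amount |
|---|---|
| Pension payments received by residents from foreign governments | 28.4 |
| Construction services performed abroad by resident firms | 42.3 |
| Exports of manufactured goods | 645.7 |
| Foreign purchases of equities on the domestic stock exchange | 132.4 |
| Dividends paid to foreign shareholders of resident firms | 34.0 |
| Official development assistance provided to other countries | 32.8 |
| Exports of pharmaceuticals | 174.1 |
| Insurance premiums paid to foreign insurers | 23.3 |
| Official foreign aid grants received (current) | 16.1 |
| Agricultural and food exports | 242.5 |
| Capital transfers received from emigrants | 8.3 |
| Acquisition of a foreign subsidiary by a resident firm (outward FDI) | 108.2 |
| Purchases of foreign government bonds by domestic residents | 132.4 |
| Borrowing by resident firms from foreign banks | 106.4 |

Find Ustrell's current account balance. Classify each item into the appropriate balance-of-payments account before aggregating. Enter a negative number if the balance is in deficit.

1059.0

Goods: 242.5 + 174.1 + 645.7 = 1062.3
Services: -23.3 + 42.3 = 19.0
Primary income: -34.0
Secondary income: 16.1 + 28.4 - 32.8 = 11.7
Current account = 1062.3 + 19.0 + (-34.0) + 11.7 = 1059.0
(Excluded from the current account — financial account: foreign purchases of equities on the domestic stock exchange 132.4, acquisition of a foreign subsidiary by a resident firm (outward FDI) 108.2, purchases of foreign government bonds by domestic residents 132.4, borrowing by resident firms from foreign banks 106.4; capital account: capital transfers received from emigrants 8.3.)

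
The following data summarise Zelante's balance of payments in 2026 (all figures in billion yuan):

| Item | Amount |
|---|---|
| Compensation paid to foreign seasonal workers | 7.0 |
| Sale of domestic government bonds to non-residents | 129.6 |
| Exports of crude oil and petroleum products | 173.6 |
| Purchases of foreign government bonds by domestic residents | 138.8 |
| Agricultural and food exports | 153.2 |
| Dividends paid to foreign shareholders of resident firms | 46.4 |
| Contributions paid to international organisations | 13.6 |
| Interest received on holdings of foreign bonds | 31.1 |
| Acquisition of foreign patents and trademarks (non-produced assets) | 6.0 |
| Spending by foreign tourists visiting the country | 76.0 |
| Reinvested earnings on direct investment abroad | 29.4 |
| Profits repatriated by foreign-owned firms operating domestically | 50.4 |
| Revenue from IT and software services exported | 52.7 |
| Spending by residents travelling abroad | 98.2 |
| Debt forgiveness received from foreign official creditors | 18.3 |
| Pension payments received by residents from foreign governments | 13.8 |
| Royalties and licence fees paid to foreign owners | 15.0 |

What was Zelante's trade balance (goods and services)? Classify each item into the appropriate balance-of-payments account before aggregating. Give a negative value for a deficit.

Goods: 153.2 + 173.6 = 326.8
Services: -15.0 + 52.7 + 76.0 - 98.2 = 15.5
Trade balance = 326.8 + 15.5 = 342.3
(Excluded from the trade balance — primary income: compensation paid to foreign seasonal workers 7.0, dividends paid to foreign shareholders of resident firms 46.4, interest received on holdings of foreign bonds 31.1, reinvested earnings on direct investment abroad 29.4, profits repatriated by foreign-owned firms operating domestically 50.4; financial account: sale of domestic government bonds to non-residents 129.6, purchases of foreign government bonds by domestic residents 138.8; secondary income: contributions paid to international organisations 13.6, pension payments received by residents from foreign governments 13.8; capital account: acquisition of foreign patents and trademarks (non-produced assets) 6.0, debt forgiveness received from foreign official creditors 18.3.)

342.3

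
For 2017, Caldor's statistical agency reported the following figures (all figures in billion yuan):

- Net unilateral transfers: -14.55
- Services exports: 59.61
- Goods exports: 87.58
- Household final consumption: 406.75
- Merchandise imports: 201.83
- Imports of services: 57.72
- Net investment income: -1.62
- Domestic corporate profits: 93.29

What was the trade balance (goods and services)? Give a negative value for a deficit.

Goods balance = 87.58 - 201.83 = -114.25
Services balance = 59.61 - 57.72 = 1.89
Trade balance (goods + services) = -114.25 + 1.89 = -112.36

-112.36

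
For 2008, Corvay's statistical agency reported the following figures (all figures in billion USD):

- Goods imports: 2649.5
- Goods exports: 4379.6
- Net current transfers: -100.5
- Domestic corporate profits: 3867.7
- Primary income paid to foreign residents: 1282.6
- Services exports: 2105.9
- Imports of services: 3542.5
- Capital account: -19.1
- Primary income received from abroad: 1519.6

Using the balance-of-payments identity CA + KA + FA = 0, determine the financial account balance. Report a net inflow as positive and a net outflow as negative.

Goods balance = 4379.6 - 2649.5 = 1730.1
Services balance = 2105.9 - 3542.5 = -1436.6
Trade balance (goods + services) = 1730.1 + (-1436.6) = 293.5
Net primary income = 1519.6 - 1282.6 = 237.0
Net secondary income = -100.5
Current account = 293.5 + 237.0 + (-100.5) = 430.0
Financial account = -(430.0 + (-19.1)) = -410.9

-410.9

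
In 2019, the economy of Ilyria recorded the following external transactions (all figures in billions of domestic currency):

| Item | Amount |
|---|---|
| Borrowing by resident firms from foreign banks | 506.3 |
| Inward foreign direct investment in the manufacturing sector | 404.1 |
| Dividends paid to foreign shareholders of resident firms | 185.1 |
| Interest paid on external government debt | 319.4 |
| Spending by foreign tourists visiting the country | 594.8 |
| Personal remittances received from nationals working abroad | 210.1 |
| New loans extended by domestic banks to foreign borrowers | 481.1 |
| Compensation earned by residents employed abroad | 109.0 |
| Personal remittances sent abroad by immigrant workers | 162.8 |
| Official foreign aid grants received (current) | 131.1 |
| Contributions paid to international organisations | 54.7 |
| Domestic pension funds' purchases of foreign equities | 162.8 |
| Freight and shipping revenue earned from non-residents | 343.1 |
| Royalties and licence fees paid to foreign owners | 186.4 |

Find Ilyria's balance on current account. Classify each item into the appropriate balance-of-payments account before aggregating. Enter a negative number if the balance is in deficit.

Services: 594.8 + 343.1 - 186.4 = 751.5
Primary income: 109.0 - 319.4 - 185.1 = -395.5
Secondary income: 210.1 - 54.7 - 162.8 + 131.1 = 123.7
Current account = 751.5 + (-395.5) + 123.7 = 479.7
(Excluded from the current account — financial account: borrowing by resident firms from foreign banks 506.3, inward foreign direct investment in the manufacturing sector 404.1, new loans extended by domestic banks to foreign borrowers 481.1, domestic pension funds' purchases of foreign equities 162.8.)

479.7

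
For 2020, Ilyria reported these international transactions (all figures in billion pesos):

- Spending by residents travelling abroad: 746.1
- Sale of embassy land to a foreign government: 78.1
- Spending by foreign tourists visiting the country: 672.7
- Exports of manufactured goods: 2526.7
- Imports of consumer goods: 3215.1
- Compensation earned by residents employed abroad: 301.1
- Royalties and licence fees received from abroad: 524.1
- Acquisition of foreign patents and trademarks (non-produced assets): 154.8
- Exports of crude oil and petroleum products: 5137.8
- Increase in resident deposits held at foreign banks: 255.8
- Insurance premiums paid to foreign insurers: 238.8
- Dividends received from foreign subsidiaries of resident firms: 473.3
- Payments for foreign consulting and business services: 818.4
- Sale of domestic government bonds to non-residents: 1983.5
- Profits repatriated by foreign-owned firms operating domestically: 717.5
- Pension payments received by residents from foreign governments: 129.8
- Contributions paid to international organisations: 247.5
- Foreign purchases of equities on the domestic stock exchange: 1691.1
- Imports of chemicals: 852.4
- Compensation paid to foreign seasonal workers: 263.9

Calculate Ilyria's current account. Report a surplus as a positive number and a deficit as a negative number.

Goods: -852.4 - 3215.1 + 2526.7 + 5137.8 = 3597.0
Services: -818.4 + 524.1 - 746.1 + 672.7 - 238.8 = -606.5
Primary income: 473.3 - 263.9 - 717.5 + 301.1 = -207.0
Secondary income: -247.5 + 129.8 = -117.7
Current account = 3597.0 + (-606.5) + (-207.0) + (-117.7) = 2665.8
(Excluded from the current account — capital account: sale of embassy land to a foreign government 78.1, acquisition of foreign patents and trademarks (non-produced assets) 154.8; financial account: increase in resident deposits held at foreign banks 255.8, sale of domestic government bonds to non-residents 1983.5, foreign purchases of equities on the domestic stock exchange 1691.1.)

2665.8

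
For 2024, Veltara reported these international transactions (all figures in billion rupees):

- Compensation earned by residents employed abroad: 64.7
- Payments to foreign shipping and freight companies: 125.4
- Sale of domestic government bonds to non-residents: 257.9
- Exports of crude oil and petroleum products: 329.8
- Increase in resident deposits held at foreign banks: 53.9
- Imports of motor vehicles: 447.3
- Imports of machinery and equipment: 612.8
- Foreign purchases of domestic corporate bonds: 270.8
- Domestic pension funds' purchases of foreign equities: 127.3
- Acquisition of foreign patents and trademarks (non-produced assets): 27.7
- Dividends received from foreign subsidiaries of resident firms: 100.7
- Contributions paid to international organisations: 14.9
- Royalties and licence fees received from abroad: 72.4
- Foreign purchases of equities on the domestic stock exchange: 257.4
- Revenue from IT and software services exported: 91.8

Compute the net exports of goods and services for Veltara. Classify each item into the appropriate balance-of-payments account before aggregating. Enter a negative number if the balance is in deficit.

Goods: -447.3 - 612.8 + 329.8 = -730.3
Services: 91.8 + 72.4 - 125.4 = 38.8
Trade balance = -730.3 + 38.8 = -691.5
(Excluded from the trade balance — primary income: compensation earned by residents employed abroad 64.7, dividends received from foreign subsidiaries of resident firms 100.7; financial account: sale of domestic government bonds to non-residents 257.9, increase in resident deposits held at foreign banks 53.9, foreign purchases of domestic corporate bonds 270.8, domestic pension funds' purchases of foreign equities 127.3, foreign purchases of equities on the domestic stock exchange 257.4; capital account: acquisition of foreign patents and trademarks (non-produced assets) 27.7; secondary income: contributions paid to international organisations 14.9.)

-691.5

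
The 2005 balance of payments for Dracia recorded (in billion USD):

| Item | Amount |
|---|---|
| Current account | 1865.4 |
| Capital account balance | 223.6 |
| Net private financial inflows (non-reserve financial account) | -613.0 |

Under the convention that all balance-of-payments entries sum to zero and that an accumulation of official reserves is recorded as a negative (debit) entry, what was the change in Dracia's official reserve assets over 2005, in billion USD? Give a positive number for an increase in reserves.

Official reserve transactions balance = -(1865.4 + 223.6 + (-613.0)) = -1476.0
An accumulation of reserves is recorded as a debit (negative entry), so the change in the stock of reserves is the negative of that balance.
Change in official reserves = -(-1476.0) = 1476.0

1476.0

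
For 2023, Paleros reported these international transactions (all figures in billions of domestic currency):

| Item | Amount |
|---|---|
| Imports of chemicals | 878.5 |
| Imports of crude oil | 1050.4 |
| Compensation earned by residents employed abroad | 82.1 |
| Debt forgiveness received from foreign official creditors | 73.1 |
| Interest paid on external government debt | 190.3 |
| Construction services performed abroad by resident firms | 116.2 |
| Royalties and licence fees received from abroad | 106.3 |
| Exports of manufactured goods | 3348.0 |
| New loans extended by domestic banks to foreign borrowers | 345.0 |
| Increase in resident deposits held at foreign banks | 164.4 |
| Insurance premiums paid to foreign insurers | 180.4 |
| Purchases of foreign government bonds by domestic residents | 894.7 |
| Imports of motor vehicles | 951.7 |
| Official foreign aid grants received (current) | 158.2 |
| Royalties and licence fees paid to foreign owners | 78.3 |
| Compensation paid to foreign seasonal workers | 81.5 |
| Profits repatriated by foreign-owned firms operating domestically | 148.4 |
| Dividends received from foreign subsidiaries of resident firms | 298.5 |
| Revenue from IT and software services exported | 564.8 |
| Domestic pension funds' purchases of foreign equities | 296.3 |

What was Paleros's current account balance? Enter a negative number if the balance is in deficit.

Goods: -878.5 - 951.7 + 3348.0 - 1050.4 = 467.4
Services: 116.2 + 564.8 - 180.4 - 78.3 + 106.3 = 528.6
Primary income: -81.5 - 190.3 + 82.1 - 148.4 + 298.5 = -39.6
Secondary income: 158.2
Current account = 467.4 + 528.6 + (-39.6) + 158.2 = 1114.6
(Excluded from the current account — capital account: debt forgiveness received from foreign official creditors 73.1; financial account: new loans extended by domestic banks to foreign borrowers 345.0, increase in resident deposits held at foreign banks 164.4, purchases of foreign government bonds by domestic residents 894.7, domestic pension funds' purchases of foreign equities 296.3.)

1114.6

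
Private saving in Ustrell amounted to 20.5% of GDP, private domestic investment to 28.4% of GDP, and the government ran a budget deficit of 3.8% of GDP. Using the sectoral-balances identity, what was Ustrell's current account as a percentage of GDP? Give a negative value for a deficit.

By the sectoral-balances identity, CA = (S_private - I) + (T - G).
Private balance = 20.5 - 28.4 = -7.9
Government balance (T - G) = -3.8
CA = -7.9 + (-3.8) = -11.7

-11.7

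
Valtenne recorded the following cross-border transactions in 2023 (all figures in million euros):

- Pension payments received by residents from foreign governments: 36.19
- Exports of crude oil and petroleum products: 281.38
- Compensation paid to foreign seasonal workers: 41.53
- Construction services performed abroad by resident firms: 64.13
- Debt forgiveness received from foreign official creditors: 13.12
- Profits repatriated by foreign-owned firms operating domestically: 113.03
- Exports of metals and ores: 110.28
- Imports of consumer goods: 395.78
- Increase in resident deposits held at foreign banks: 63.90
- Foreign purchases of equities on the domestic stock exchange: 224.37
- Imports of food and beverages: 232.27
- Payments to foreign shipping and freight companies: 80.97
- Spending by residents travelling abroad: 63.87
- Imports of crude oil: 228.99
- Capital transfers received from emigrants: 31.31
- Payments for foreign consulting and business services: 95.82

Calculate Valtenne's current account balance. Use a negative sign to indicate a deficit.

-760.28

Goods: 110.28 + 281.38 - 232.27 - 228.99 - 395.78 = -465.38
Services: -80.97 + 64.13 - 63.87 - 95.82 = -176.53
Primary income: -113.03 - 41.53 = -154.56
Secondary income: 36.19
Current account = (-465.38) + (-176.53) + (-154.56) + 36.19 = -760.28
(Excluded from the current account — capital account: debt forgiveness received from foreign official creditors 13.12, capital transfers received from emigrants 31.31; financial account: increase in resident deposits held at foreign banks 63.90, foreign purchases of equities on the domestic stock exchange 224.37.)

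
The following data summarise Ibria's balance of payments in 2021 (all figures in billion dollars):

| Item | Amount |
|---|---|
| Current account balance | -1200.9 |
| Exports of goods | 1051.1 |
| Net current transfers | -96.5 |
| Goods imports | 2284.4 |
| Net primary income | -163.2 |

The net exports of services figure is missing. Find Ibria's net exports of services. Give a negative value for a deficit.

Current account = goods balance + services balance + net primary income + net secondary income
Sum of the known components = -1493.0
Net exports of services = CA - (known components) = -1200.9 - (-1493.0) = 292.1

292.1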